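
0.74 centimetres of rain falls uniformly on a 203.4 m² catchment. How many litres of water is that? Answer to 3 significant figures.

1510 litres

Depth: 0.74 cm × 10 = 7.4 mm.
1 mm over 1 m² is 1 L, so volume = 7.4 × 203.4 = 1505.16 L ≈ 1510 L.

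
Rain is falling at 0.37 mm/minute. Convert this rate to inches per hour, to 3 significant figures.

0.37 mm/minute × 0.0393701 in/mm × 60 minute/hour = 0.874 in/hour.

0.874 in/hour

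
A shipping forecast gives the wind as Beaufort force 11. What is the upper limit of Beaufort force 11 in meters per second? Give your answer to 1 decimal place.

32.6 m/s

Beaufort 11 (violent storm) spans 28.5–32.6 m/s.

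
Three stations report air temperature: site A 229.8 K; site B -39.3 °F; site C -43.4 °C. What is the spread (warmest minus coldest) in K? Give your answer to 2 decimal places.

site A: 229.8 K = -43.350 °C.
site B: -39.3 °F = -39.611 °C.
Spread: (-39.611) − (-43.400) = 3.789 °C.

3.79 K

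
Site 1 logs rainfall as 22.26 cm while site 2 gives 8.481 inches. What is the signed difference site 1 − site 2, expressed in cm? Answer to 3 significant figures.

0.718 cm

site 2: 8.481 in = 21.54174 cm.
Difference: 22.26000 − 21.54174 = 0.718 cm.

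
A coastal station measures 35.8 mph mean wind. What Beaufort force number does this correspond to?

35.8 mph = 16.0 m/s, which is Beaufort 7 (near gale, 13.9–17.1 m/s).

Beaufort force 7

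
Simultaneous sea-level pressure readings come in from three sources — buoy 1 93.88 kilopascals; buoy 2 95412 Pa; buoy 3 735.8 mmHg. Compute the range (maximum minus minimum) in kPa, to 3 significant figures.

4.22 kPa

buoy 2: 95412 Pa = 95.4120 kPa.
buoy 3: 735.8 mmHg = 98.0986 kPa.
Spread: 98.0986 − 93.8800 = 4.22 kPa.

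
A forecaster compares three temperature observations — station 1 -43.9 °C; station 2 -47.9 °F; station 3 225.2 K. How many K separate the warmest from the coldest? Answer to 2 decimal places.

station 2: -47.9 °F = -44.389 °C.
station 3: 225.2 K = -47.950 °C.
Spread: (-43.900) − (-47.950) = 4.050 °C.

4.05 K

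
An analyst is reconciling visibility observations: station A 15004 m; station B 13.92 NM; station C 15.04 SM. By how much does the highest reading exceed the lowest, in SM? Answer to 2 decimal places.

6.70 SM

station A: 15004 m = 9.3231 SM.
station B: 13.92 nmi = 16.0188 SM.
Spread: 16.0188 − 9.3231 = 6.70 SM.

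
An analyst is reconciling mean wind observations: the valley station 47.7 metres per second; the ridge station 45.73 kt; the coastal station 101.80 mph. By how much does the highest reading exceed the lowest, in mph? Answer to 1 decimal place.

the valley station: 47.7 m/s = 106.702 mph.
the ridge station: 45.73 kt = 52.625 mph.
Spread: 106.702 − 52.625 = 54.1 mph.

54.1 mph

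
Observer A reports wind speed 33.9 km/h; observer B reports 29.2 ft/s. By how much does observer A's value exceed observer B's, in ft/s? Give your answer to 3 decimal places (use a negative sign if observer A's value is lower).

1.695 ft/s

observer A: 33.9 km/h = 30.89458 ft/s.
Difference: 30.89458 − 29.20000 = 1.695 ft/s.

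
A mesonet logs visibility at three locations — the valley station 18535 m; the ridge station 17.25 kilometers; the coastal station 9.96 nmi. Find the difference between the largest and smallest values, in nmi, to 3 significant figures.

0.694 nmi

the valley station: 18535 m = 10.00810 nmi.
the ridge station: 17.25 km = 9.31425 nmi.
Spread: 10.00810 − 9.31425 = 0.694 nmi.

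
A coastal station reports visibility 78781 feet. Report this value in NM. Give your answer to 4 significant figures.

12.97 nmi

1 ft = 0.000164579 nmi, so 78781 × 0.000164579 = 12.97 nmi.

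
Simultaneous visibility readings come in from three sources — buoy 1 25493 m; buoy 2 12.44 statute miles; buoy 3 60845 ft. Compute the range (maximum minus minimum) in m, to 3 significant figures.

6950 m

buoy 2: 12.44 SM = 20020.24 m.
buoy 3: 60845 ft = 18545.56 m.
Spread: 25493.00 − 18545.56 = 6950 m.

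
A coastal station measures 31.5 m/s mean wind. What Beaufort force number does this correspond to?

31.5 m/s lies in the Beaufort 11 band (violent storm, 28.5–32.6 m/s).

Beaufort force 11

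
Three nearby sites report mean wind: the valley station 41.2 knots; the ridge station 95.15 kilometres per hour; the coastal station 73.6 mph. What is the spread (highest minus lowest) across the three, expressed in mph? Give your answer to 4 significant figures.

the valley station: 41.2 kt = 47.4121 mph.
the ridge station: 95.15 km/h = 59.1235 mph.
Spread: 73.6000 − 47.4121 = 26.19 mph.

26.19 mph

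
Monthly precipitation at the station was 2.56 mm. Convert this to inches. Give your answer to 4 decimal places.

0.1008 in

1 mm = 0.0393701 in, so 2.56 × 0.0393701 = 0.1008 in.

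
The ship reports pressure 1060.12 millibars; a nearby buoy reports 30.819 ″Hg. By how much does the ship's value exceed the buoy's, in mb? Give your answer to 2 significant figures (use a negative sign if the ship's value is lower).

16 mb

the buoy: 30.819 inHg = 1043.65 mb.
Difference: 1060.12 − 1043.65 = 16 mb.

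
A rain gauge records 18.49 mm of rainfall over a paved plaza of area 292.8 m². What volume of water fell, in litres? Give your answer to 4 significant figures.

1 mm over 1 m² is 1 L, so volume = 18.49 × 292.8 = 5413.872 L ≈ 5414 L.

5414 litres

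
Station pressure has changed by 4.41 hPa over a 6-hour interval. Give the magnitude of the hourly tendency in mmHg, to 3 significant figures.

4.41 hPa / 6 h × 0.750062 mmHg/hPa = 0.551 mmHg/h.

0.551 mmHg per hour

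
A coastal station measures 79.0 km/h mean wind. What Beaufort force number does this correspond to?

79.0 km/h = 21.9 m/s, which is Beaufort 9 (strong gale, 20.8–24.4 m/s).

Beaufort force 9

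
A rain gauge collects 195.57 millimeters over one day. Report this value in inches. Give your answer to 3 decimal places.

7.700 in

1 mm = 0.0393701 in, so 195.57 × 0.0393701 = 7.700 in.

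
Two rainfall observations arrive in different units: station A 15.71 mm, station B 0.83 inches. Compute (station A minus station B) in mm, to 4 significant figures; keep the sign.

-5.372 mm

station B: 0.83 in = 21.08200 mm.
Difference: 15.71000 − 21.08200 = -5.372 mm.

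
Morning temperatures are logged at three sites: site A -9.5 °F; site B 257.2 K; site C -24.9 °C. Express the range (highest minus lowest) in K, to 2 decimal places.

8.95 K

site A: -9.5 °F = -23.056 °C.
site B: 257.2 K = -15.950 °C.
Spread: (-15.950) − (-24.900) = 8.950 °C.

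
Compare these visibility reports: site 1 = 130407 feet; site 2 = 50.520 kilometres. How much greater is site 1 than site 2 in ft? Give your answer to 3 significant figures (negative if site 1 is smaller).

site 2: 50.520 km = 165748.03 ft.
Difference: 130407.00 − 165748.03 = -35300 ft.

-35300 ft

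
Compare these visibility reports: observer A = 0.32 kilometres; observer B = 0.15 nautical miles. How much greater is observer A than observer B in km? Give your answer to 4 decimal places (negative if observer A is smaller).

0.0422 km

observer B: 0.15 nmi = 0.277800 km.
Difference: 0.320000 − 0.277800 = 0.0422 km.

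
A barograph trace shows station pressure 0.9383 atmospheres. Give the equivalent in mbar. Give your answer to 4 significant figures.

950.7 mb

1 atm = 1013.25 mb, so 0.9383 × 1013.25 = 950.7 mb.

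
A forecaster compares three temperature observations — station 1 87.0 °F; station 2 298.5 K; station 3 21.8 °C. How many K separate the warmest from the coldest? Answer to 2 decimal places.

station 1: 87.0 °F = 30.556 °C.
station 2: 298.5 K = 25.350 °C.
Spread: 30.556 − 21.800 = 8.756 °C.

8.76 K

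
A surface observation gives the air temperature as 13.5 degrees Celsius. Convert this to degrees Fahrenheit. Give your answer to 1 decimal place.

56.3 °F

°F = °C × 9/5 + 32 = 13.5 × 1.8 + 32 = 56.3 °F.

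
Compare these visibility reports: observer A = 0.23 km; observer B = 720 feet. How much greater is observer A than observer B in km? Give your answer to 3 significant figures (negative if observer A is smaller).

observer B: 720 ft = 0.219456 km.
Difference: 0.230000 − 0.219456 = 0.0105 km.

0.0105 km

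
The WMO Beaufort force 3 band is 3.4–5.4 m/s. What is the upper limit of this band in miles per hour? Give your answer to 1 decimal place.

3.4–5.4 m/s × 2.237 = 7.6–12.1 mph.

12.1 mph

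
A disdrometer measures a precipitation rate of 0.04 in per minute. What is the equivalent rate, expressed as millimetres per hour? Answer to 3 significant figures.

0.04 in/minute × 25.4 mm/in × 60 minute/hour = 61.0 mm/hour.

61.0 mm/hour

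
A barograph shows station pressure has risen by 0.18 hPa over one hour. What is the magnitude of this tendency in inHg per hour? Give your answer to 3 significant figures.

0.18 hPa / 1 h × 0.02953 inHg/hPa = 0.00532 inHg/h.

0.00532 inHg per hour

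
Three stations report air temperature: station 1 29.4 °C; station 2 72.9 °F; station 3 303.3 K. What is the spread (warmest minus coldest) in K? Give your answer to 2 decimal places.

station 2: 72.9 °F = 22.722 °C.
station 3: 303.3 K = 30.150 °C.
Spread: 30.150 − 22.722 = 7.428 °C.

7.43 K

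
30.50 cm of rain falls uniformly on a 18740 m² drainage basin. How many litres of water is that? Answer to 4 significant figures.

5716000 litres

Depth: 30.50 cm × 10 = 305 mm.
1 mm over 1 m² is 1 L, so volume = 305 × 18740 = 5715700 L ≈ 5716000 L.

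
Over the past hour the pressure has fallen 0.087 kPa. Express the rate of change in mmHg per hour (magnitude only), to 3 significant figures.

0.087 kPa / 1 h × 7.50062 mmHg/kPa = 0.653 mmHg/h.

0.653 mmHg per hour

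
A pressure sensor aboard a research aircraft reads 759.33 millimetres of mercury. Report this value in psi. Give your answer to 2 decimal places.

14.68 psi

1 mmHg = 0.0193368 psi, so 759.33 × 0.0193368 = 14.68 psi.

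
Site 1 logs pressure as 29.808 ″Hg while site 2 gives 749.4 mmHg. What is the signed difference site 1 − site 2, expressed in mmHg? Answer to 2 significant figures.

7.7 mmHg

site 1: 29.808 inHg = 757.123 mmHg.
Difference: 757.123 − 749.400 = 7.7 mmHg.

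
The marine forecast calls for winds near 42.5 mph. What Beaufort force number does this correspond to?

42.5 mph = 19.0 m/s, which is Beaufort 8 (gale, 17.2–20.7 m/s).

Beaufort force 8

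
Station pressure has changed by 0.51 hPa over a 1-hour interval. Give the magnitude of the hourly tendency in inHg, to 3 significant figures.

0.0151 inHg per hour

0.51 hPa / 1 h × 0.02953 inHg/hPa = 0.0151 inHg/h.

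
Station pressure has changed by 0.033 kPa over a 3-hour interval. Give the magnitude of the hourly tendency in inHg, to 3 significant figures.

0.00325 inHg per hour

0.033 kPa / 3 h × 0.2953 inHg/kPa = 0.00325 inHg/h.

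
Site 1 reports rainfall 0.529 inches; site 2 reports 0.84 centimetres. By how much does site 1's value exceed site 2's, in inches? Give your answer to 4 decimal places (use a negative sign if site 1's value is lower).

0.1983 in

site 2: 0.84 cm = 0.330709 in.
Difference: 0.529000 − 0.330709 = 0.1983 in.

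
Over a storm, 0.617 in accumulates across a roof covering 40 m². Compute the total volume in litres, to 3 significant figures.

627 litres

Depth: 0.617 in × 25.4 = 15.6718 mm.
1 mm over 1 m² is 1 L, so volume = 15.6718 × 40 = 626.872 L ≈ 627 L.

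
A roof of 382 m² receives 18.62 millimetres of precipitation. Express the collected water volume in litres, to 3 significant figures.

7110 litres

1 mm over 1 m² is 1 L, so volume = 18.62 × 382 = 7112.84 L ≈ 7110 L.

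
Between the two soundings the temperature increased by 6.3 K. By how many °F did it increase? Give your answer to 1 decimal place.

Converting a difference, only the 9/5 scale factor applies: Δ°F = 6.3 × 1.8 = 11.3 °F.

11.3 °F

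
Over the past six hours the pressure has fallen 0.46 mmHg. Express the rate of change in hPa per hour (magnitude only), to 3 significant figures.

0.46 mmHg / 6 h × 1.33322 hPa/mmHg = 0.102 hPa/h.

0.102 hPa per hour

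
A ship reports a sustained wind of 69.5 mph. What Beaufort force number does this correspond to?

69.5 mph = 31.1 m/s, which is Beaufort 11 (violent storm, 28.5–32.6 m/s).

Beaufort force 11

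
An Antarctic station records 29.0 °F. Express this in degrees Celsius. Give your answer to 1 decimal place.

°C = (°F − 32) × 5/9 = (29.0 − 32) / 1.8 = -1.7 °C.

-1.7 °C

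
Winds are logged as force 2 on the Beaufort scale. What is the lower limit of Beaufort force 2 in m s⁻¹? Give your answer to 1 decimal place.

1.6 m/s

Beaufort 2 (light breeze) spans 1.6–3.3 m/s.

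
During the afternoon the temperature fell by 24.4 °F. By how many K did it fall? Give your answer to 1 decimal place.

A change of 1 °C equals a change of 1.8 °F: ΔK = 24.4 × 0.5556 = 13.6 K.

13.6 K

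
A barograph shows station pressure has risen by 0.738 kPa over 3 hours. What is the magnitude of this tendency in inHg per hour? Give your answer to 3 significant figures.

0.0726 inHg per hour

0.738 kPa / 3 h × 0.2953 inHg/kPa = 0.0726 inHg/h.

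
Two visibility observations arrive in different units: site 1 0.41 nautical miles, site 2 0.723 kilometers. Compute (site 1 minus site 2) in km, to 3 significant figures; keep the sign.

0.0363 km

site 1: 0.41 nmi = 0.759320 km.
Difference: 0.759320 − 0.723000 = 0.0363 km.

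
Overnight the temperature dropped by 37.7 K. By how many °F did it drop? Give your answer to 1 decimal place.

67.9 °F

Converting a difference, only the 9/5 scale factor applies: Δ°F = 37.7 × 1.8 = 67.9 °F.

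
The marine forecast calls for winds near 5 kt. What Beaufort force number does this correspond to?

Beaufort force 2

5 kt lies in the Beaufort 2 band (light breeze, 4–6 kt).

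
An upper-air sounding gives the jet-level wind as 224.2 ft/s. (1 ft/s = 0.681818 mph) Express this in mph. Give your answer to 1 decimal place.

1 ft/s = 0.681818 mph, so 224.2 × 0.681818 = 152.9 mph.

152.9 mph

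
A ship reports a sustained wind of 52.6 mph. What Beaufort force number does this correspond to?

52.6 mph = 23.5 m/s, which is Beaufort 9 (strong gale, 20.8–24.4 m/s).

Beaufort force 9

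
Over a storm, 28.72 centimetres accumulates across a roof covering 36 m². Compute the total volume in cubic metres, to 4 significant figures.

Depth: 28.72 cm × 10 = 287.2 mm.
1 mm over 1 m² is 1 L, so volume = 287.2 × 36 = 10339.2 L = 10.34 m³.

10.34 cubic metres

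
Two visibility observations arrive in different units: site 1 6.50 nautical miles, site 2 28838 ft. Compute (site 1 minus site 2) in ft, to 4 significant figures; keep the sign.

site 1: 6.50 nmi = 39494.75 ft.
Difference: 39494.75 − 28838.00 = 10660 ft.

10660 ft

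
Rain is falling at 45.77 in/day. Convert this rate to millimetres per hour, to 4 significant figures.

48.44 mm/hour

45.77 in/day × 25.4 mm/in × 0.0416667 day/hour = 48.44 mm/hour.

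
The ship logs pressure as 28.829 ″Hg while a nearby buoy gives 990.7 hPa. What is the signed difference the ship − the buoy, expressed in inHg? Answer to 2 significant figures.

the buoy: 990.7 hPa = 29.2554 inHg.
Difference: 28.8290 − 29.2554 = -0.43 inHg.

-0.43 inHg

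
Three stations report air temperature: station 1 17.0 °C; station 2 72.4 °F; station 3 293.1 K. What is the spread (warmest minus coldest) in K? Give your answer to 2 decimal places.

station 2: 72.4 °F = 22.444 °C.
station 3: 293.1 K = 19.950 °C.
Spread: 22.444 − 17.000 = 5.444 °C.

5.44 K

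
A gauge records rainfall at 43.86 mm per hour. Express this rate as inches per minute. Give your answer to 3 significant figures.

0.0288 in/minute

43.86 mm/hour × 0.0393701 in/mm × 0.0166667 hour/minute = 0.0288 in/minute.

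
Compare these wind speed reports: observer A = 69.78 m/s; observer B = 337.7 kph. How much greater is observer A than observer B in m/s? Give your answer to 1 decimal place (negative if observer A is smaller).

-24.0 m/s

observer B: 337.7 km/h = 93.806 m/s.
Difference: 69.780 − 93.806 = -24.0 m/s.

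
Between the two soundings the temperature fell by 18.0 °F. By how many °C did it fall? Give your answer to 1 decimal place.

10.0 °C

A change of 1 °C equals a change of 1.8 °F: Δ°C = 18.0 × 0.5556 = 10.0 °C.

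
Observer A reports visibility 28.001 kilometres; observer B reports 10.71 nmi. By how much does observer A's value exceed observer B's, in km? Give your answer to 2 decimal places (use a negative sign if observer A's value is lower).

observer B: 10.71 nmi = 19.8349 km.
Difference: 28.0010 − 19.8349 = 8.17 km.

8.17 km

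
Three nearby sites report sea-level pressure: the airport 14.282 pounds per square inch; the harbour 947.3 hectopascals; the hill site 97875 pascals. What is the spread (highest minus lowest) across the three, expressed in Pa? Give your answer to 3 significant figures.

the airport: 14.282 psi = 98470.92 Pa.
the harbour: 947.3 hPa = 94730.00 Pa.
Spread: 98470.92 − 94730.00 = 3740 Pa.

3740 Pa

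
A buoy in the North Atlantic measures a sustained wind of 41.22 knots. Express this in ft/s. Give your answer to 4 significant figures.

69.57 ft/s

1 kt = 1.68781 ft/s, so 41.22 × 1.68781 = 69.57 ft/s.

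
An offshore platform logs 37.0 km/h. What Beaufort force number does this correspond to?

37.0 km/h = 10.3 m/s, which is Beaufort 5 (fresh breeze, 8.0–10.7 m/s).

Beaufort force 5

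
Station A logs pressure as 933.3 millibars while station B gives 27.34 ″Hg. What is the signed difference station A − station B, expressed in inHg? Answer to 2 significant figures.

station A: 933.3 mb = 27.5603 inHg.
Difference: 27.5603 − 27.3400 = 0.22 inHg.

0.22 inHg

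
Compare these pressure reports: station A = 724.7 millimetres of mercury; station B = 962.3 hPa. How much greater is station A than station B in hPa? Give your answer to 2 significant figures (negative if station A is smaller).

3.9 hPa

station A: 724.7 mmHg = 966.187 hPa.
Difference: 966.187 − 962.300 = 3.9 hPa.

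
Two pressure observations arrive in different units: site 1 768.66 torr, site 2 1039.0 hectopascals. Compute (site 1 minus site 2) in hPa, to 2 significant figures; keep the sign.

site 1: 768.66 mmHg = 1024.80 hPa.
Difference: 1024.80 − 1039.00 = -14 hPa.

-14 hPa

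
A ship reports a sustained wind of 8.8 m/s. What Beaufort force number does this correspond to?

Beaufort force 5

8.8 m/s lies in the Beaufort 5 band (fresh breeze, 8.0–10.7 m/s).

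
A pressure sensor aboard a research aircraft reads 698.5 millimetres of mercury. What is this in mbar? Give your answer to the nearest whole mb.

1 mmHg = 1.33322 mb, so 698.5 × 1.33322 = 931 mb.

931 mb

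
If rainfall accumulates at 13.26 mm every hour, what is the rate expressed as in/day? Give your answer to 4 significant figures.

12.53 in/day

13.26 mm/hour × 0.0393701 in/mm × 24 hour/day = 12.53 in/day.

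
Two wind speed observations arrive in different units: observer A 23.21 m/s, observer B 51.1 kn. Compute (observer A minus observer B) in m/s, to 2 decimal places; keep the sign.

observer B: 51.1 kt = 26.2881 m/s.
Difference: 23.2100 − 26.2881 = -3.08 m/s.

-3.08 m/s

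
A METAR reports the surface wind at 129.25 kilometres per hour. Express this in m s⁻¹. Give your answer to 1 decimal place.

1 km/h = 0.277778 m/s, so 129.25 × 0.277778 = 35.9 m/s.

35.9 m/s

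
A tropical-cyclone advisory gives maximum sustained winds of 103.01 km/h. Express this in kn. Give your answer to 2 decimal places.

1 km/h = 0.539957 kt, so 103.01 × 0.539957 = 55.62 kt.

55.62 kt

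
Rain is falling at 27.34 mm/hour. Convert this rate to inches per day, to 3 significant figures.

25.8 in/day

27.34 mm/hour × 0.0393701 in/mm × 24 hour/day = 25.8 in/day.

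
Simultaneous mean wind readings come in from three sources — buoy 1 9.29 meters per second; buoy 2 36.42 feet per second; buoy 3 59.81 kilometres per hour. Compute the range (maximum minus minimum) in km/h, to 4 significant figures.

buoy 1: 9.29 m/s = 33.4440 km/h.
buoy 2: 36.42 ft/s = 39.9629 km/h.
Spread: 59.8100 − 33.4440 = 26.37 km/h.

26.37 km/h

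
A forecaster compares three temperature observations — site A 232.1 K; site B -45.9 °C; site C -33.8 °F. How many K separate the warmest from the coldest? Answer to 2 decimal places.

9.34 K

site A: 232.1 K = -41.050 °C.
site C: -33.8 °F = -36.556 °C.
Spread: (-36.556) − (-45.900) = 9.344 °C.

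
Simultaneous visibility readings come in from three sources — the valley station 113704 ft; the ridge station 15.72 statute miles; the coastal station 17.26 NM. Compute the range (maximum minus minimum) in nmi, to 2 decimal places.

5.05 nmi

the valley station: 113704 ft = 18.7133 nmi.
the ridge station: 15.72 SM = 13.6603 nmi.
Spread: 18.7133 − 13.6603 = 5.05 nmi.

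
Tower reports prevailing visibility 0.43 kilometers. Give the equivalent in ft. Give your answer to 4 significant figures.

1 km = 3280.84 ft, so 0.43 × 3280.84 = 1411 ft.

1411 ft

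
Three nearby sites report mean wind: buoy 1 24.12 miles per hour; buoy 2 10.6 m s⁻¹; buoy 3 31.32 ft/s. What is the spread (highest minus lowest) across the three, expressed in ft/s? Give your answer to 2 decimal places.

buoy 1: 24.12 mph = 35.3760 ft/s.
buoy 2: 10.6 m/s = 34.7769 ft/s.
Spread: 35.3760 − 31.3200 = 4.06 ft/s.

4.06 ft/s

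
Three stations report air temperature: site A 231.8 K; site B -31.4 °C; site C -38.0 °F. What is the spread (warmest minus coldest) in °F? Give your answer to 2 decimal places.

17.91 °F

site A: 231.8 K = -41.350 °C.
site C: -38.0 °F = -38.889 °C.
Spread: (-31.400) − (-41.350) = 9.950 °C = 17.91 °F.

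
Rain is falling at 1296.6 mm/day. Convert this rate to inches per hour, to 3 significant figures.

2.13 in/hour

1296.6 mm/day × 0.0393701 in/mm × 0.0416667 day/hour = 2.13 in/hour.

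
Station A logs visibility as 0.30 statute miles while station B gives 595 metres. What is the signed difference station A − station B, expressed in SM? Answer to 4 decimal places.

-0.0697 SM

station B: 595 m = 0.369716 SM.
Difference: 0.300000 − 0.369716 = -0.0697 SM.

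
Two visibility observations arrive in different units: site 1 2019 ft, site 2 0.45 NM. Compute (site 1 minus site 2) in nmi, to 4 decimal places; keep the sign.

-0.1177 nmi

site 1: 2019 ft = 0.332285 nmi.
Difference: 0.332285 − 0.450000 = -0.1177 nmi.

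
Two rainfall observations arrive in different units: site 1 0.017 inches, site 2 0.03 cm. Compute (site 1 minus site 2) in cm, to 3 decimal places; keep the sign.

0.013 cm

site 1: 0.017 in = 0.04318 cm.
Difference: 0.04318 − 0.03000 = 0.013 cm.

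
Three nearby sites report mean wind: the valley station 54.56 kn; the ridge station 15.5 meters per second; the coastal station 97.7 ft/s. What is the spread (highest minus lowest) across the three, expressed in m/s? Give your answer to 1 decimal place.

the valley station: 54.56 kt = 28.068 m/s.
the coastal station: 97.7 ft/s = 29.779 m/s.
Spread: 29.779 − 15.500 = 14.3 m/s.

14.3 m/s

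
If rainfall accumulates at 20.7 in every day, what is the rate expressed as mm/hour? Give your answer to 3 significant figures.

21.9 mm/hour

20.7 in/day × 25.4 mm/in × 0.0416667 day/hour = 21.9 mm/hour.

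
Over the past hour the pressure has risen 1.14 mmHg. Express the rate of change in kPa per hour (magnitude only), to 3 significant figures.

0.152 kPa per hour

1.14 mmHg / 1 h × 0.133322 kPa/mmHg = 0.152 kPa/h.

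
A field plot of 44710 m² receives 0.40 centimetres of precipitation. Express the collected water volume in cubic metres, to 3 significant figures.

179 cubic metres

Depth: 0.40 cm × 10 = 4 mm.
1 mm over 1 m² is 1 L, so volume = 4 × 44710 = 178840 L = 179 m³.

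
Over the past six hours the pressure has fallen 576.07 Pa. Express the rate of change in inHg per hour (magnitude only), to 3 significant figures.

576.07 Pa / 6 h × 0.0002953 inHg/Pa = 0.0284 inHg/h.

0.0284 inHg per hour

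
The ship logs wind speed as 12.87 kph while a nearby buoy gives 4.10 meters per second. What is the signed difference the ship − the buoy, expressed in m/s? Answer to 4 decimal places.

the ship: 12.87 km/h = 3.575000 m/s.
Difference: 3.575000 − 4.100000 = -0.5250 m/s.

-0.5250 m/s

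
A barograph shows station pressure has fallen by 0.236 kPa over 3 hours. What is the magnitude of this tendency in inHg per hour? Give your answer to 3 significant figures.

0.236 kPa / 3 h × 0.2953 inHg/kPa = 0.0232 inHg/h.

0.0232 inHg per hour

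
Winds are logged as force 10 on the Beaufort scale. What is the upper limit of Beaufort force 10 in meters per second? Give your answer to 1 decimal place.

Beaufort 10 (storm) spans 24.5–28.4 m/s.

28.4 m/s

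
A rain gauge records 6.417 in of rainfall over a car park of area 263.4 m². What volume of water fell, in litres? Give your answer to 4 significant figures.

Depth: 6.417 in × 25.4 = 162.9918 mm.
1 mm over 1 m² is 1 L, so volume = 162.9918 × 263.4 = 42932.04 L ≈ 42930 L.

42930 litres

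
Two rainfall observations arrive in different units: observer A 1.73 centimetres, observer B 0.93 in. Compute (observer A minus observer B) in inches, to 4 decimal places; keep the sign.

observer A: 1.73 cm = 0.681102 in.
Difference: 0.681102 − 0.930000 = -0.2489 in.

-0.2489 in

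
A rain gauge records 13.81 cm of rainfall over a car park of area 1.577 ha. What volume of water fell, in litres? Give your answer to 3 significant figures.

2180000 litres

Depth: 13.81 cm × 10 = 138.1 mm.
Area: 1.577 ha = 15770 m².
1 mm over 1 m² is 1 L, so volume = 138.1 × 15770 = 2177837 L ≈ 2180000 L.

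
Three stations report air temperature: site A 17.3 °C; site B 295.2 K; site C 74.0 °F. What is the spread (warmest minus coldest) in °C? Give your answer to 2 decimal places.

6.03 °C

site B: 295.2 K = 22.050 °C.
site C: 74.0 °F = 23.333 °C.
Spread: 23.333 − 17.300 = 6.033 °C.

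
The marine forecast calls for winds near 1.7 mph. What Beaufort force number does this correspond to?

1.7 mph = 0.8 m/s, which is Beaufort 1 (light air, 0.3–1.5 m/s).

Beaufort force 1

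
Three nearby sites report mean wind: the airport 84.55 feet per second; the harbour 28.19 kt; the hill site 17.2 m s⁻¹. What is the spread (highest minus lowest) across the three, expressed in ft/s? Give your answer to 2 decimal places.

the harbour: 28.19 kt = 47.5794 ft/s.
the hill site: 17.2 m/s = 56.4304 ft/s.
Spread: 84.5500 − 47.5794 = 36.97 ft/s.

36.97 ft/s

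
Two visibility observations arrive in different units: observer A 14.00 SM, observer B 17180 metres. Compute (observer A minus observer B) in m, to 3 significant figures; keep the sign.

observer A: 14.00 SM = 22530.82 m.
Difference: 22530.82 − 17180.00 = 5350 m.

5350 m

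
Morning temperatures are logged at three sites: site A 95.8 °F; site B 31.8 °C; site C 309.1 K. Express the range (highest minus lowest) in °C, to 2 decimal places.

site A: 95.8 °F = 35.444 °C.
site C: 309.1 K = 35.950 °C.
Spread: 35.950 − 31.800 = 4.150 °C.

4.15 °C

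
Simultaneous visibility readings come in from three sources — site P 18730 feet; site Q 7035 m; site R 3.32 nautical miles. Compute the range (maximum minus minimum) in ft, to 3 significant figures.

4350 ft

site Q: 7035 m = 23080.71 ft.
site R: 3.32 nmi = 20172.70 ft.
Spread: 23080.71 − 18730.00 = 4350 ft.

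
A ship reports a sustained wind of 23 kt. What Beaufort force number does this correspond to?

Beaufort force 6

23 kt lies in the Beaufort 6 band (strong breeze, 22–27 kt).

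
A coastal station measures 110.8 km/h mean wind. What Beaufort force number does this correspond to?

Beaufort force 11

110.8 km/h = 30.8 m/s, which is Beaufort 11 (violent storm, 28.5–32.6 m/s).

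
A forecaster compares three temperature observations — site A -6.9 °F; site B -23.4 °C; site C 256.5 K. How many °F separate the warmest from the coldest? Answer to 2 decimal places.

12.15 °F

site A: -6.9 °F = -21.611 °C.
site C: 256.5 K = -16.650 °C.
Spread: (-16.650) − (-23.400) = 6.750 °C = 12.15 °F.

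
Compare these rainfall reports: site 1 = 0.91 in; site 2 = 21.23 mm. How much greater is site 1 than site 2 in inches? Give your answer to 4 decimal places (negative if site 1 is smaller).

0.0742 in

site 2: 21.23 mm = 0.835827 in.
Difference: 0.910000 − 0.835827 = 0.0742 in.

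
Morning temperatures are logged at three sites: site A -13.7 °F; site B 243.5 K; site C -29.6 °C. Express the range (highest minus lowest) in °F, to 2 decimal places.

7.67 °F

site A: -13.7 °F = -25.389 °C.
site B: 243.5 K = -29.650 °C.
Spread: (-25.389) − (-29.650) = 4.261 °C = 7.67 °F.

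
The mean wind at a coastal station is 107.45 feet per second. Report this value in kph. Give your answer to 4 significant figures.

1 ft/s = 1.09728 km/h, so 107.45 × 1.09728 = 117.9 km/h.

117.9 km/h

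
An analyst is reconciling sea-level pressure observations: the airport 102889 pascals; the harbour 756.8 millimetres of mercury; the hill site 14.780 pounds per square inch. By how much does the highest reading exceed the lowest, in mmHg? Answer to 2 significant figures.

the airport: 102889 Pa = 771.73 mmHg.
the hill site: 14.780 psi = 764.35 mmHg.
Spread: 771.73 − 756.80 = 15 mmHg.

15 mmHg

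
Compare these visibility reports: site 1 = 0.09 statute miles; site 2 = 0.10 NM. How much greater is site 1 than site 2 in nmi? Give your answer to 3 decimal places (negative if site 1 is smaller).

site 1: 0.09 SM = 0.07821 nmi.
Difference: 0.07821 − 0.10000 = -0.022 nmi.

-0.022 nmi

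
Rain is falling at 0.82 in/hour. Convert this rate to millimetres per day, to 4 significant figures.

0.82 in/hour × 25.4 mm/in × 24 hour/day = 499.9 mm/day.

499.9 mm/day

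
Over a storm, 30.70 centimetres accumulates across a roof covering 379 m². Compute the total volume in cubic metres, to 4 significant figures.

116.4 cubic metres

Depth: 30.70 cm × 10 = 307 mm.
1 mm over 1 m² is 1 L, so volume = 307 × 379 = 116353 L = 116.4 m³.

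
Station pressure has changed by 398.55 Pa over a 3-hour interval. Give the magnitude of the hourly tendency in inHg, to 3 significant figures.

398.55 Pa / 3 h × 0.0002953 inHg/Pa = 0.0392 inHg/h.

0.0392 inHg per hour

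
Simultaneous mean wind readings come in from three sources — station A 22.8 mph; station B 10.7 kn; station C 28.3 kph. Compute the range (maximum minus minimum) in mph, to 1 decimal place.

10.5 mph

station B: 10.7 kt = 12.313 mph.
station C: 28.3 km/h = 17.585 mph.
Spread: 22.800 − 12.313 = 10.5 mph.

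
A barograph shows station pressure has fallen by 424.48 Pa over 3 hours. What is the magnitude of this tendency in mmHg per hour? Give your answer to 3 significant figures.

424.48 Pa / 3 h × 0.00750062 mmHg/Pa = 1.06 mmHg/h.

1.06 mmHg per hour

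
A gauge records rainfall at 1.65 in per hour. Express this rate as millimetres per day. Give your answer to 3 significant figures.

1.65 in/hour × 25.4 mm/in × 24 hour/day = 1010 mm/day.

1010 mm/day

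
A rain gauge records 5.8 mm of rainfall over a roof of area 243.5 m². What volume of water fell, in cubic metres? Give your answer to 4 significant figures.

1 mm over 1 m² is 1 L, so volume = 5.8 × 243.5 = 1412.3 L = 1.412 m³.

1.412 cubic metres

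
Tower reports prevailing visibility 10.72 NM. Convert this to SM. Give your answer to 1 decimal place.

1 nmi = 1.15078 SM, so 10.72 × 1.15078 = 12.3 SM.

12.3 SM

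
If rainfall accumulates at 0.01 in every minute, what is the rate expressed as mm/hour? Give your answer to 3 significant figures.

0.01 in/minute × 25.4 mm/in × 60 minute/hour = 15.2 mm/hour.

15.2 mm/hour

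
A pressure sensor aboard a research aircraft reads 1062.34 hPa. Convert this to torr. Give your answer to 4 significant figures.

1 hPa = 0.750062 mmHg, so 1062.34 × 0.750062 = 796.8 mmHg.

796.8 mmHg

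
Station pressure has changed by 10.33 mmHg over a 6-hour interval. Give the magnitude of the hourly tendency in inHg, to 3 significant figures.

0.0678 inHg per hour

10.33 mmHg / 6 h × 0.0393701 inHg/mmHg = 0.0678 inHg/h.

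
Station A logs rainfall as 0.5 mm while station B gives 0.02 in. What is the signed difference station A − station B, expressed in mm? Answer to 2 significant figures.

-0.0080 mm

station B: 0.02 in = 0.508000 mm.
Difference: 0.500000 − 0.508000 = -0.0080 mm.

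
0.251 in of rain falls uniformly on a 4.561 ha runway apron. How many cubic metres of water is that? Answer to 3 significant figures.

Depth: 0.251 in × 25.4 = 6.3754 mm.
Area: 4.561 ha = 45610 m².
1 mm over 1 m² is 1 L, so volume = 6.3754 × 45610 = 290781.99 L = 291 m³.

291 cubic metres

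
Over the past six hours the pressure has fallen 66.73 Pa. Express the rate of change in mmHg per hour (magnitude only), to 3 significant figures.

0.0834 mmHg per hour

66.73 Pa / 6 h × 0.00750062 mmHg/Pa = 0.0834 mmHg/h.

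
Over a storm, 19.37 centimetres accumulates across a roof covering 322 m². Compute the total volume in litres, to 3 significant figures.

62400 litres

Depth: 19.37 cm × 10 = 193.7 mm.
1 mm over 1 m² is 1 L, so volume = 193.7 × 322 = 62371.4 L ≈ 62400 L.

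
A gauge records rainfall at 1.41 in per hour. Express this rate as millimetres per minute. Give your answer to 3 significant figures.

0.597 mm/minute

1.41 in/hour × 25.4 mm/in × 0.0166667 hour/minute = 0.597 mm/minute.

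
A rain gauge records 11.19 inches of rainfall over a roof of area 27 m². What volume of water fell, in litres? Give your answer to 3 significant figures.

Depth: 11.19 in × 25.4 = 284.226 mm.
1 mm over 1 m² is 1 L, so volume = 284.226 × 27 = 7674.102 L ≈ 7670 L.

7670 litres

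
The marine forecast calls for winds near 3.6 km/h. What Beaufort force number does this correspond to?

3.6 km/h = 1.0 m/s, which is Beaufort 1 (light air, 0.3–1.5 m/s).

Beaufort force 1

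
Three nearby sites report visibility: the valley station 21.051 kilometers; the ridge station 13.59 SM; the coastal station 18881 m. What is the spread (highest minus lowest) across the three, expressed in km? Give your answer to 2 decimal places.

the ridge station: 13.59 SM = 21.8710 km.
the coastal station: 18881 m = 18.8810 km.
Spread: 21.8710 − 18.8810 = 2.99 km.

2.99 km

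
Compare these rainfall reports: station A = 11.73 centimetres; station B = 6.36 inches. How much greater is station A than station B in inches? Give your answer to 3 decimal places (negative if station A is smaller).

station A: 11.73 cm = 4.61811 in.
Difference: 4.61811 − 6.36000 = -1.742 in.

-1.742 in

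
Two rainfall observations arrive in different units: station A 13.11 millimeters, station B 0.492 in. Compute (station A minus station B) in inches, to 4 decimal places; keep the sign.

station A: 13.11 mm = 0.516142 in.
Difference: 0.516142 − 0.492000 = 0.0241 in.

0.0241 in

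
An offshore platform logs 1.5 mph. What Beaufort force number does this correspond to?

Beaufort force 1

1.5 mph = 0.7 m/s, which is Beaufort 1 (light air, 0.3–1.5 m/s).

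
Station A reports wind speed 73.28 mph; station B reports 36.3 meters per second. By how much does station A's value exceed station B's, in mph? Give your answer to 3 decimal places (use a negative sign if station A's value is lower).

-7.921 mph

station B: 36.3 m/s = 81.20079 mph.
Difference: 73.28000 − 81.20079 = -7.921 mph.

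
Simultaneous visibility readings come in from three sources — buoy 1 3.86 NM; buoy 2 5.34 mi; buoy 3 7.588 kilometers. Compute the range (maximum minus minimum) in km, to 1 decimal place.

buoy 1: 3.86 nmi = 7.149 km.
buoy 2: 5.34 SM = 8.594 km.
Spread: 8.594 − 7.149 = 1.4 km.

1.4 km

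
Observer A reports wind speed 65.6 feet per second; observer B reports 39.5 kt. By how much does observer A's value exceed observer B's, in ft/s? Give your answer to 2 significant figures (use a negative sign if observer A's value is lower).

-1.1 ft/s

observer B: 39.5 kt = 66.668 ft/s.
Difference: 65.600 − 66.668 = -1.1 ft/s.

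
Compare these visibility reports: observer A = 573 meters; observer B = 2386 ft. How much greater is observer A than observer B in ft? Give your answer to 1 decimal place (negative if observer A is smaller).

observer A: 573 m = 1879.921 ft.
Difference: 1879.921 − 2386.000 = -506.1 ft.

-506.1 ft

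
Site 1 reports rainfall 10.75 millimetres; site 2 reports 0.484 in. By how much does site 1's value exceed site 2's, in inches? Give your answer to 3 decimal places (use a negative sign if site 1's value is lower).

-0.061 in

site 1: 10.75 mm = 0.42323 in.
Difference: 0.42323 − 0.48400 = -0.061 in.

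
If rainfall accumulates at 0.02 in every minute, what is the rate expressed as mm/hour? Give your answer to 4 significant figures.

0.02 in/minute × 25.4 mm/in × 60 minute/hour = 30.48 mm/hour.

30.48 mm/hour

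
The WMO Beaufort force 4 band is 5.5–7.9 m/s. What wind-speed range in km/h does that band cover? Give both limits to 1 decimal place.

19.8 to 28.4 km/h

5.5–7.9 m/s × 3.6 = 19.8–28.4 km/h.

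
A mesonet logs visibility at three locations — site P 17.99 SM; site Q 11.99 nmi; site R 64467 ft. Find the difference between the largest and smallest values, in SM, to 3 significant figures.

site Q: 11.99 nmi = 13.7978 SM.
site R: 64467 ft = 12.2097 SM.
Spread: 17.9900 − 12.2097 = 5.78 SM.

5.78 SM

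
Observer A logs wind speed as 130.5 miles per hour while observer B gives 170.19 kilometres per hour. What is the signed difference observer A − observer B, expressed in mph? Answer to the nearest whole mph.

25 mph

observer B: 170.19 km/h = 105.75 mph.
Difference: 130.50 − 105.75 = 25 mph.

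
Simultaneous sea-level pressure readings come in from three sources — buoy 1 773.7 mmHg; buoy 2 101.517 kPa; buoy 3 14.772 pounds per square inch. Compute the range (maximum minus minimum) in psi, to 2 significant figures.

0.24 psi

buoy 1: 773.7 mmHg = 14.9609 psi.
buoy 2: 101.517 kPa = 14.7238 psi.
Spread: 14.9609 − 14.7238 = 0.24 psi.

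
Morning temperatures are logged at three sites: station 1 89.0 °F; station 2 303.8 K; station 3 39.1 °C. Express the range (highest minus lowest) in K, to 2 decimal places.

8.45 K

station 1: 89.0 °F = 31.667 °C.
station 2: 303.8 K = 30.650 °C.
Spread: 39.100 − 30.650 = 8.450 °C.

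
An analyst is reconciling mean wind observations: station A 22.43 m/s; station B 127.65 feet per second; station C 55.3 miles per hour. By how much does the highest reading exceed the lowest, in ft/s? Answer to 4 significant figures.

54.06 ft/s

station A: 22.43 m/s = 73.5892 ft/s.
station C: 55.3 mph = 81.1067 ft/s.
Spread: 127.6500 − 73.5892 = 54.06 ft/s.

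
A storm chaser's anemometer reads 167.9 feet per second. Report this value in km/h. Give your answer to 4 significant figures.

1 ft/s = 1.09728 km/h, so 167.9 × 1.09728 = 184.2 km/h.

184.2 km/h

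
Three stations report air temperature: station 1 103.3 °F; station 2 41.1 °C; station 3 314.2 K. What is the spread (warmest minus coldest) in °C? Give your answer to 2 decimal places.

station 1: 103.3 °F = 39.611 °C.
station 3: 314.2 K = 41.050 °C.
Spread: 41.100 − 39.611 = 1.489 °C.

1.49 °C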